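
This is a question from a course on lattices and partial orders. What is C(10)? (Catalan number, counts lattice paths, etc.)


C(n) = C(2n, n) / (n+1).
C(20, 10) = 184756
C(10) = 184756 / 11 = 16796


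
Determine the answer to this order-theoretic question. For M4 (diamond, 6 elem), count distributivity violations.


Distributive law: a ^ (b v c) = (a ^ b) v (a ^ c).
Check all 6^3 = 216 ordered triples (a,b,c).
  e.g. a=a1, b=a2, c=a3: lhs=a1 != rhs=0
  e.g. a=a1, b=a2, c=a4: lhs=a1 != rhs=0
Total violating triples: 24


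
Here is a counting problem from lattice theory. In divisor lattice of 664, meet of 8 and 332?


In a divisor lattice, meet = gcd (greatest common divisor).
By Euclidean algorithm or factoring: gcd(8,332) = 4


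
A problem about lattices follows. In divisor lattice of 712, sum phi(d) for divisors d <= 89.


Divisors of 712 up to 89: [1, 2, 4, 8, 89]
phi values: [1, 1, 2, 4, 88]
Sum = 96


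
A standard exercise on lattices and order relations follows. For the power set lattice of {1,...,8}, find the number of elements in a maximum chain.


A chain is a totally ordered subset; we count the number of elements in a maximum chain.
Compute, for each element x, the size of the longest chain ending at x:
  {}: 1
  {1}: 2
  {2}: 2
  {3}: 2
  {4}: 2
  {5}: 2
  ...
A maximum chain: {} < {1} < {1,2} < {1,2,3} < {1,2,3,4} < {1,2,3,4,5} < {1,2,3,4,5,6} < {1,2,3,4,5,6,7} < {1,2,3,4,5,6,7,8}
Number of elements in the longest chain: 9


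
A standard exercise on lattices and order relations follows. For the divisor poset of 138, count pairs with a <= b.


The order relation is {(a,b) : a <= b}, reflexive so it includes (a,a).
Examples: (1,1), (1,138), (1,2), (1,23), (1,3), ...
Total ordered pairs: 27


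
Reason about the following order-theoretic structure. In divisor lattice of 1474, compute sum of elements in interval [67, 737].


Interval [67,737] in divisors of 1474: [67, 737]
Sum = 804


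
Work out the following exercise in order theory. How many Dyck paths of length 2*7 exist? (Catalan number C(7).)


C(n) = C(2n, n) / (n+1).
C(14, 7) = 3432
C(7) = 3432 / 8 = 429


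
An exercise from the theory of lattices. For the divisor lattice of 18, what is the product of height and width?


Height = length of longest chain minus 1; width = size of largest antichain.
A maximum chain: 1 | 3 | 9 | 18  (height 3).
A maximum antichain: {2, 3}  (width 2).
Product = 3 * 2 = 6


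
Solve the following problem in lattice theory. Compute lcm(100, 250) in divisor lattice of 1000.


In a divisor lattice, join = lcm (least common multiple).
gcd(100,250) = 50
lcm(100,250) = 100*250/gcd = 25000/50 = 500


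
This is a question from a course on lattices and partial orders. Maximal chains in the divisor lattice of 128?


A maximal chain goes from the minimum element to a maximal element via cover relations.
Counting all min-to-max paths in the cover graph.
Total maximal chains: 1


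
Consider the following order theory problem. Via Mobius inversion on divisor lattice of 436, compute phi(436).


phi(n) = n * prod_{p|n} (1 - 1/p).
Prime divisors of 436: [2, 109]
phi(436) = 436 * (1 - 1/2) * (1 - 1/109)
phi(436) = 216


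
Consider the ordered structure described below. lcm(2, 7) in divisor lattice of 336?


Join=lcm.
gcd(2,7)=1
lcm=14


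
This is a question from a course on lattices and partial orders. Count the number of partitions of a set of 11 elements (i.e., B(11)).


B(n) = number of set partitions of an n-element set.
B(n) satisfies the recurrence: B(n+1) = sum_k C(n,k)*B(k).
B(11) = 678570


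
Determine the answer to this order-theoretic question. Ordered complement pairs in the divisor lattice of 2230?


Complement pair (a,b): a meet b = bottom, a join b = top.
Here: gcd(a,b)=1 and lcm(a,b)=2230, i.e. a*b=2230 with a,b coprime.
Pairs found: (1,2230), (2,1115), (5,446), (10,223), ... (4 more)
Total ordered pairs: 8


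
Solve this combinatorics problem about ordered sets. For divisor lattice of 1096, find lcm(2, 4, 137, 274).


In a divisor lattice, join = lcm (least common multiple).
Compute lcm iteratively: start with first element, then lcm(current, next).
Elements: [2, 4, 137, 274]
lcm(2,4) = 4
lcm(4,137) = 548
lcm(548,274) = 548
Final lcm = 548


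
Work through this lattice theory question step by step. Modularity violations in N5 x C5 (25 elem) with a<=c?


Modular law: if a <= c then a v (b ^ c) = (a v b) ^ c.
Check all triples (a,b,c) with a <= c among 25 elements.
  e.g. a=(a,0), b=(c,0), c=(b,0): lhs=(a,0) != rhs=(b,0)
  e.g. a=(a,0), b=(c,1), c=(b,0): lhs=(a,0) != rhs=(b,0)
Total violating triples: 75


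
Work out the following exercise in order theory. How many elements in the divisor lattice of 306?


Divisors of 306: [1, 2, 3, 6, 9, 17, 18, 34, 51, 102, 153, 306]
Count: 12


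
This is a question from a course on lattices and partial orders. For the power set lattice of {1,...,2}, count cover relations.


A cover relation a -< b holds when a < b with no c strictly between.
Cover relations:
  {} -< {1}
  {} -< {2}
  {1} -< {1,2}
  {2} -< {1,2}
Total: 4


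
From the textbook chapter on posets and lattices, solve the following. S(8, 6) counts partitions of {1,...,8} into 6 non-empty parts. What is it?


S(n,k) = k*S(n-1,k) + S(n-1,k-1).
S(7,6) = 21, S(7,5) = 140
S(8,6) = 6*21 + 140 = 126 + 140
S(8,6) = 266


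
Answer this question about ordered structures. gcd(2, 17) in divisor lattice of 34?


Meet=gcd.
gcd(2,17)=1


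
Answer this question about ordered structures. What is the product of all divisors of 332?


Divisors of 332: [1, 2, 4, 83, 166, 332]
Product = n^(d(n)/2) = 332^(6/2)
Product = 36594368


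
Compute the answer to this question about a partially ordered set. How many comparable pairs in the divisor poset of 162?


A comparable pair {a,b} has a < b or b < a in the order.
Count unordered pairs where one element is strictly below the other.
Examples: {1,2}, {1,3}, {1,6}, {1,9}, ...
Total comparable pairs: 35


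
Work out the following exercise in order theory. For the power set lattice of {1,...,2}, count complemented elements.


An element a is complemented if some b has a meet b = bottom, a join b = top.
every subset A has complement S\A, so all elements are complemented.
Complemented elements: {}, {1}, {2}, {1,2}
Count: 4


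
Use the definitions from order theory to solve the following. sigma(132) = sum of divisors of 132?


sigma(n) = sum of divisors.
Divisors of 132: [1, 2, 3, 4, 6, 11, 12, 22, 33, 44, 66, 132]
Sum = 336


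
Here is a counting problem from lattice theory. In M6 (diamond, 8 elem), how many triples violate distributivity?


Distributive law: a ^ (b v c) = (a ^ b) v (a ^ c).
Check all 8^3 = 512 ordered triples (a,b,c).
  e.g. a=a1, b=a2, c=a3: lhs=a1 != rhs=0
  e.g. a=a1, b=a2, c=a4: lhs=a1 != rhs=0
Total violating triples: 120


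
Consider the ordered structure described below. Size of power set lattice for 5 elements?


Power set = 2^n.
2^5 = 32


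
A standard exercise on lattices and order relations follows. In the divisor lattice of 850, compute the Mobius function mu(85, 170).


In a divisor lattice, mu(a,b) = mu(b/a) where mu is the classical Mobius function.
b/a = 170/85 = 2
Prime factorization of 2: primes [2]
2 is squarefree with 1 prime factor(s), so mu(2) = (-1)^1 = -1


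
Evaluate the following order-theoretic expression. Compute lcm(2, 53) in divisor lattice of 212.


In a divisor lattice, join = lcm (least common multiple).
gcd(2,53) = 1
lcm(2,53) = 2*53/gcd = 106/1 = 106


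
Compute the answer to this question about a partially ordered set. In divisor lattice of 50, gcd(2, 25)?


Meet=gcd.
gcd(2,25)=1


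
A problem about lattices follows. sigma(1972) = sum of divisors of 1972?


sigma(n) = sum of divisors.
Divisors of 1972: [1, 2, 4, 17, 29, 34, 58, 68, 116, 493, 986, 1972]
Sum = 3780


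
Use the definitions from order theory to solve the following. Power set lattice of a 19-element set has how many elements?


Power set = 2^n.
2^19 = 524288


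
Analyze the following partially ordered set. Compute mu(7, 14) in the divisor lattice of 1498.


In a divisor lattice, mu(a,b) = mu(b/a) where mu is the classical Mobius function.
b/a = 14/7 = 2
Prime factorization of 2: primes [2]
2 is squarefree with 1 prime factor(s), so mu(2) = (-1)^1 = -1


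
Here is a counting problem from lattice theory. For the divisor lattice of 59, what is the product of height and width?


Height = length of longest chain minus 1; width = size of largest antichain.
A maximum chain: 1 | 59  (height 1).
A maximum antichain: {1}  (width 1).
Product = 1 * 1 = 1


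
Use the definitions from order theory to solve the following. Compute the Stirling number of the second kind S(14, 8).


S(n,k) = k*S(n-1,k) + S(n-1,k-1).
S(13,8) = 1899612, S(13,7) = 5715424
S(14,8) = 8*1899612 + 5715424 = 15196896 + 5715424
S(14,8) = 20912320


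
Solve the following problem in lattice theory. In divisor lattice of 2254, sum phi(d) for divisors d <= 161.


Divisors of 2254 up to 161: [1, 2, 7, 14, 23, 46, 49, 98, 161]
phi values: [1, 1, 6, 6, 22, 22, 42, 42, 132]
Sum = 274


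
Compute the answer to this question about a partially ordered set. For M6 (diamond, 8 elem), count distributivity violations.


Distributive law: a ^ (b v c) = (a ^ b) v (a ^ c).
Check all 8^3 = 512 ordered triples (a,b,c).
  e.g. a=a1, b=a2, c=a3: lhs=a1 != rhs=0
  e.g. a=a1, b=a2, c=a4: lhs=a1 != rhs=0
Total violating triples: 120


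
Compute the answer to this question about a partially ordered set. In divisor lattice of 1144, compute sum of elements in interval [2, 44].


Interval [2,44] in divisors of 1144: [2, 4, 22, 44]
Sum = 72


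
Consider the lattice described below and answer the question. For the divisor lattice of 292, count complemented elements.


An element a is complemented if some b has a meet b = bottom, a join b = top.
a is complemented iff gcd(a, n/a)=1, i.e. a is a unitary divisor of 292.
Complemented elements: 1, 4, 73, 292
Count: 4


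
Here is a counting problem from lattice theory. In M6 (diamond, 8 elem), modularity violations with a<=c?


Modular law: if a <= c then a v (b ^ c) = (a v b) ^ c.
Check all triples (a,b,c) with a <= c among 8 elements.
This lattice is modular (diamonds M_m and their chain-products are modular).
Total violating triples: 0


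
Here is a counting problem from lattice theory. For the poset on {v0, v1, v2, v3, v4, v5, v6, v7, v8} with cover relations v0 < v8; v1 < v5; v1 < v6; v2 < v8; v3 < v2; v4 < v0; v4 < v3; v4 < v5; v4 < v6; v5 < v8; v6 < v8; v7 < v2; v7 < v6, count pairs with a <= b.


The order relation is {(a,b) : a <= b}, reflexive so it includes (a,a).
Examples: (v0,v0), (v0,v8), (v1,v1), (v1,v5), (v1,v6), ...
Total ordered pairs: 27


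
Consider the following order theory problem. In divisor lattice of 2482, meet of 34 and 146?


In a divisor lattice, meet = gcd (greatest common divisor).
By Euclidean algorithm or factoring: gcd(34,146) = 2


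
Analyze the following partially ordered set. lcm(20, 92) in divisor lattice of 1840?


Join=lcm.
gcd(20,92)=4
lcm=460


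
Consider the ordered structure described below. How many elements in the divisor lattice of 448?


Divisors of 448: [1, 2, 4, 7, 8, 14, 16, 28, 32, 56, 64, 112, 224, 448]
Count: 14


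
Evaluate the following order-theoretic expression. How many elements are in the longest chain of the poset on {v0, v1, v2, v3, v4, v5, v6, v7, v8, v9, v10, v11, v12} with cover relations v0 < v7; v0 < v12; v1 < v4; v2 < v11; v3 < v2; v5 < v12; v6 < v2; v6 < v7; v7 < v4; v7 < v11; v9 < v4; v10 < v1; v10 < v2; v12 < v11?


A chain is a totally ordered subset; we count the number of elements in a maximum chain.
Compute, for each element x, the size of the longest chain ending at x:
  v0: 1
  v3: 1
  v5: 1
  v6: 1
  v8: 1
  v9: 1
  ...
A maximum chain: v10 < v1 < v4
Number of elements in the longest chain: 3


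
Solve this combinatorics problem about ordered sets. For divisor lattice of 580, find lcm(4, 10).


In a divisor lattice, join = lcm (least common multiple).
Compute lcm iteratively: start with first element, then lcm(current, next).
Elements: [4, 10]
lcm(4,10) = 20
Final lcm = 20


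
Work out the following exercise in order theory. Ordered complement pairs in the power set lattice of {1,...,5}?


Complement pair (a,b): a meet b = bottom, a join b = top.
Here: A intersect B = {} and A union B = {1,...,5}.
Pairs found: ({},{1,2,3,4,5}), ({1},{2,3,4,5}), ({2},{1,3,4,5}), ({3},{1,2,4,5}), ... (28 more)
Total ordered pairs: 32


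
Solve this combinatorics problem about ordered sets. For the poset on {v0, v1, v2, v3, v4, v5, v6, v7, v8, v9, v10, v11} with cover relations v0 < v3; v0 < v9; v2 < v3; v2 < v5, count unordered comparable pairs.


A comparable pair {a,b} has a < b or b < a in the order.
Count unordered pairs where one element is strictly below the other.
Examples: {v0,v3}, {v0,v9}, {v2,v3}, {v2,v5}
Total comparable pairs: 4


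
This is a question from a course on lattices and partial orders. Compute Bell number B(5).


B(n) = number of set partitions of an n-element set.
B(n) satisfies the recurrence: B(n+1) = sum_k C(n,k)*B(k).
B(5) = 52


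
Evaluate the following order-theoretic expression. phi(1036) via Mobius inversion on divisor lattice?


phi(n) = n * prod_{p|n} (1 - 1/p).
Prime divisors of 1036: [2, 7, 37]
phi(1036) = 1036 * (1 - 1/2) * (1 - 1/7) * (1 - 1/37)
phi(1036) = 432


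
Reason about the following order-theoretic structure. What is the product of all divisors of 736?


Divisors of 736: [1, 2, 4, 8, 16, 23, 32, 46, 92, 184, 368, 736]
Product = n^(d(n)/2) = 736^(12/2)
Product = 158952325472321536


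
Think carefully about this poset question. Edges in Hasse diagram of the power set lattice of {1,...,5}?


A cover relation a -< b holds when a < b with no c strictly between.
Cover relations:
  {} -< {1}
  {} -< {2}
  {} -< {3}
  {} -< {4}
  {} -< {5}
  {1} -< {1,2}
  {1} -< {1,3}
  {1} -< {1,4}
  ...72 more
Total: 80


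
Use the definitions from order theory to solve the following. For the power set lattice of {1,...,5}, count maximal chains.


A maximal chain goes from the minimum element to a maximal element via cover relations.
Counting all min-to-max paths in the cover graph.
Total maximal chains: 120


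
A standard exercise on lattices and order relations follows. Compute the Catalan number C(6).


C(n) = C(2n, n) / (n+1).
C(12, 6) = 924
C(6) = 924 / 7 = 132


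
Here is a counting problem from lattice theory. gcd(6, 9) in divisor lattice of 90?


Meet=gcd.
gcd(6,9)=3


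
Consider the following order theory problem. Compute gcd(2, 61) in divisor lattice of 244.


In a divisor lattice, meet = gcd (greatest common divisor).
By Euclidean algorithm or factoring: gcd(2,61) = 1


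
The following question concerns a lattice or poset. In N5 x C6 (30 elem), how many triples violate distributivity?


Distributive law: a ^ (b v c) = (a ^ b) v (a ^ c).
Check all 30^3 = 27000 ordered triples (a,b,c).
  e.g. a=(b,0), b=(a,0), c=(c,0): lhs=(b,0) != rhs=(a,0)
  e.g. a=(b,0), b=(a,0), c=(c,1): lhs=(b,0) != rhs=(a,0)
Total violating triples: 432


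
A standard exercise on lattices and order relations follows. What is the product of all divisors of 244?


Divisors of 244: [1, 2, 4, 61, 122, 244]
Product = n^(d(n)/2) = 244^(6/2)
Product = 14526784


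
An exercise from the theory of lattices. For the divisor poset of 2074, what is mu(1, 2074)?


In a divisor lattice, mu(a,b) = mu(b/a) where mu is the classical Mobius function.
b/a = 2074/1 = 2074
Prime factorization of 2074: primes [2, 17, 61]
2074 is squarefree with 3 prime factor(s), so mu(2074) = (-1)^3 = -1


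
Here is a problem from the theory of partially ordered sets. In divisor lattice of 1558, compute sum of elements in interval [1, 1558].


Interval [1,1558] in divisors of 1558: [1, 2, 19, 38, 41, 82, 779, 1558]
Sum = 2520


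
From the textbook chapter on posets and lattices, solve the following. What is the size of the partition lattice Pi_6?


B(n) = number of set partitions of an n-element set.
B(n) satisfies the recurrence: B(n+1) = sum_k C(n,k)*B(k).
B(6) = 203


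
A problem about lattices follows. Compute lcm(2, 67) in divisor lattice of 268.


In a divisor lattice, join = lcm (least common multiple).
gcd(2,67) = 1
lcm(2,67) = 2*67/gcd = 134/1 = 134


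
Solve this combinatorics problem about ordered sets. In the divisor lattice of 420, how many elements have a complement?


An element a is complemented if some b has a meet b = bottom, a join b = top.
a is complemented iff gcd(a, n/a)=1, i.e. a is a unitary divisor of 420.
Complemented elements: 1, 3, 4, 5, 7, 12, ... (10 more)
Count: 16


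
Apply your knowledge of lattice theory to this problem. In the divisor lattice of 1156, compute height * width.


Height = length of longest chain minus 1; width = size of largest antichain.
A maximum chain: 1 | 17 | 289 | 578 | 1156  (height 4).
A maximum antichain: {4, 34, 289}  (width 3).
Product = 4 * 3 = 12


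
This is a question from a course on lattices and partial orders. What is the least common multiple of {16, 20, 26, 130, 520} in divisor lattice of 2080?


In a divisor lattice, join = lcm (least common multiple).
Compute lcm iteratively: start with first element, then lcm(current, next).
Elements: [16, 20, 26, 130, 520]
lcm(16,20) = 80
lcm(80,26) = 1040
lcm(1040,130) = 1040
lcm(1040,520) = 1040
Final lcm = 1040


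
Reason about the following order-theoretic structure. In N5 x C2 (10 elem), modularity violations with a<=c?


Modular law: if a <= c then a v (b ^ c) = (a v b) ^ c.
Check all triples (a,b,c) with a <= c among 10 elements.
  e.g. a=(a,0), b=(c,0), c=(b,0): lhs=(a,0) != rhs=(b,0)
  e.g. a=(a,0), b=(c,1), c=(b,0): lhs=(a,0) != rhs=(b,0)
Total violating triples: 6


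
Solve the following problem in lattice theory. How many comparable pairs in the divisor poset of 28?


A comparable pair {a,b} has a < b or b < a in the order.
Count unordered pairs where one element is strictly below the other.
Examples: {1,2}, {1,4}, {1,7}, {1,14}, ...
Total comparable pairs: 12


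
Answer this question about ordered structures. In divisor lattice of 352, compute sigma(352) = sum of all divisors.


sigma(n) = sum of divisors.
Divisors of 352: [1, 2, 4, 8, 11, 16, 22, 32, 44, 88, 176, 352]
Sum = 756


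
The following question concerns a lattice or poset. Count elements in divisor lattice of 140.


Divisors of 140: [1, 2, 4, 5, 7, 10, 14, 20, 28, 35, 70, 140]
Count: 12


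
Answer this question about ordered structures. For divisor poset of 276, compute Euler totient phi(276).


phi(n) = n * prod_{p|n} (1 - 1/p).
Prime divisors of 276: [2, 3, 23]
phi(276) = 276 * (1 - 1/2) * (1 - 1/3) * (1 - 1/23)
phi(276) = 88


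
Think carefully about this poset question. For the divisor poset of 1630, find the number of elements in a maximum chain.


A chain is a totally ordered subset; we count the number of elements in a maximum chain.
Compute, for each element x, the size of the longest chain ending at x:
  1: 1
  2: 2
  5: 2
  163: 2
  10: 3
  326: 3
  ...
A maximum chain: 1 < 2 < 10 < 1630
Number of elements in the longest chain: 4


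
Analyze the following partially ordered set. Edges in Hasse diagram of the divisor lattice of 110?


A cover relation a -< b holds when a < b with no c strictly between.
Cover relations:
  1 -< 2
  1 -< 5
  1 -< 11
  2 -< 10
  2 -< 22
  5 -< 10
  5 -< 55
  10 -< 110
  ...4 more
Total: 12


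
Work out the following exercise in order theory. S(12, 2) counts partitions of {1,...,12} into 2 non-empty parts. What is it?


S(n,k) = k*S(n-1,k) + S(n-1,k-1).
S(11,2) = 1023, S(11,1) = 1
S(12,2) = 2*1023 + 1 = 2046 + 1
S(12,2) = 2047


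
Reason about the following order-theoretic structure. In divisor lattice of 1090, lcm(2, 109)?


Join=lcm.
gcd(2,109)=1
lcm=218


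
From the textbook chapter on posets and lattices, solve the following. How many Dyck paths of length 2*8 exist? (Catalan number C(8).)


C(n) = C(2n, n) / (n+1).
C(16, 8) = 12870
C(8) = 12870 / 9 = 1430


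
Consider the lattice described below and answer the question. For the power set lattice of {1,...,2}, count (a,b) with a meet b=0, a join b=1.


Complement pair (a,b): a meet b = bottom, a join b = top.
Here: A intersect B = {} and A union B = {1,...,2}.
Pairs found: ({},{1,2}), ({1},{2}), ({2},{1}), ({1,2},{})
Total ordered pairs: 4


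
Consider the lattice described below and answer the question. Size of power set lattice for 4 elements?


Power set = 2^n.
2^4 = 16


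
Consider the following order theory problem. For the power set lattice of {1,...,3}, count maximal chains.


A maximal chain goes from the minimum element to a maximal element via cover relations.
Counting all min-to-max paths in the cover graph.
Total maximal chains: 6


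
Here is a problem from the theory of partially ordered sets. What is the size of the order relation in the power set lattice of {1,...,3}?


The order relation is {(a,b) : a <= b}, reflexive so it includes (a,a).
Examples: ({},{}), ({},{1,2}), ({},{1,2,3}), ({},{1,3}), ({},{1}), ...
Total ordered pairs: 27


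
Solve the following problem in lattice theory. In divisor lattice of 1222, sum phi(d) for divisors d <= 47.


Divisors of 1222 up to 47: [1, 2, 13, 26, 47]
phi values: [1, 1, 12, 12, 46]
Sum = 72


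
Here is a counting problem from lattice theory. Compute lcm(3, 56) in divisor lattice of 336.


In a divisor lattice, join = lcm (least common multiple).
gcd(3,56) = 1
lcm(3,56) = 3*56/gcd = 168/1 = 168


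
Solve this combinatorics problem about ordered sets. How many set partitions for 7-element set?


B(n) = number of set partitions of an n-element set.
B(n) satisfies the recurrence: B(n+1) = sum_k C(n,k)*B(k).
B(7) = 877


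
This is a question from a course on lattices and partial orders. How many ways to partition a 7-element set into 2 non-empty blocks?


S(n,k) = k*S(n-1,k) + S(n-1,k-1).
S(6,2) = 31, S(6,1) = 1
S(7,2) = 2*31 + 1 = 62 + 1
S(7,2) = 63


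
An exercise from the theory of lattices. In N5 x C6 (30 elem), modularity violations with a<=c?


Modular law: if a <= c then a v (b ^ c) = (a v b) ^ c.
Check all triples (a,b,c) with a <= c among 30 elements.
  e.g. a=(a,0), b=(c,0), c=(b,0): lhs=(a,0) != rhs=(b,0)
  e.g. a=(a,0), b=(c,1), c=(b,0): lhs=(a,0) != rhs=(b,0)
Total violating triples: 126


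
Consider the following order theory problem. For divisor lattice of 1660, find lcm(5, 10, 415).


In a divisor lattice, join = lcm (least common multiple).
Compute lcm iteratively: start with first element, then lcm(current, next).
Elements: [5, 10, 415]
lcm(5,10) = 10
lcm(10,415) = 830
Final lcm = 830


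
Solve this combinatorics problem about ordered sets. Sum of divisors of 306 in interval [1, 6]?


Interval [1,6] in divisors of 306: [1, 2, 3, 6]
Sum = 12


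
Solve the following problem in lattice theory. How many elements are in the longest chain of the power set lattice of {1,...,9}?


A chain is a totally ordered subset; we count the number of elements in a maximum chain.
Compute, for each element x, the size of the longest chain ending at x:
  {}: 1
  {1}: 2
  {2}: 2
  {3}: 2
  {4}: 2
  {5}: 2
  ...
A maximum chain: {} < {1} < {1,2} < {1,2,3} < {1,2,3,4} < {1,2,3,4,5} < {1,2,3,4,5,6} < {1,2,3,4,5,6,7} < {1,2,3,4,5,6,7,8} < {1,2,3,4,5,6,7,8,9}
Number of elements in the longest chain: 10


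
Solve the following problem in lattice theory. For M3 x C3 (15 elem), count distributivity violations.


Distributive law: a ^ (b v c) = (a ^ b) v (a ^ c).
Check all 15^3 = 3375 ordered triples (a,b,c).
  e.g. a=(a1,0), b=(a2,0), c=(a3,0): lhs=(a1,0) != rhs=(0,0)
  e.g. a=(a1,0), b=(a2,0), c=(a3,1): lhs=(a1,0) != rhs=(0,0)
Total violating triples: 162


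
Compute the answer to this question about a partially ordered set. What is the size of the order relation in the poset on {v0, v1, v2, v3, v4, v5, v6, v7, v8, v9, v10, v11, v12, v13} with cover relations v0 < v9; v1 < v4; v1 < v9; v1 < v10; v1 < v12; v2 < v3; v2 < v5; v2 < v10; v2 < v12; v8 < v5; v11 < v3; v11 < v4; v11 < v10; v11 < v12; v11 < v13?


The order relation is {(a,b) : a <= b}, reflexive so it includes (a,a).
Examples: (v0,v0), (v0,v9), (v1,v1), (v1,v10), (v1,v12), ...
Total ordered pairs: 29


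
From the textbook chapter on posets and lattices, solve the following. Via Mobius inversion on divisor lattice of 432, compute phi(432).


phi(n) = n * prod_{p|n} (1 - 1/p).
Prime divisors of 432: [2, 3]
phi(432) = 432 * (1 - 1/2) * (1 - 1/3)
phi(432) = 144


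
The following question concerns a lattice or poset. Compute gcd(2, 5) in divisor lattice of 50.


In a divisor lattice, meet = gcd (greatest common divisor).
By Euclidean algorithm or factoring: gcd(2,5) = 1


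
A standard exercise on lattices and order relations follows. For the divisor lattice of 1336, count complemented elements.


An element a is complemented if some b has a meet b = bottom, a join b = top.
a is complemented iff gcd(a, n/a)=1, i.e. a is a unitary divisor of 1336.
Complemented elements: 1, 8, 167, 1336
Count: 4


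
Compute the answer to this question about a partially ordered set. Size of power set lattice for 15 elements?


Power set = 2^n.
2^15 = 32768


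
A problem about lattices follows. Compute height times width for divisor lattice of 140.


Height = length of longest chain minus 1; width = size of largest antichain.
A maximum chain: 1 | 7 | 35 | 70 | 140  (height 4).
A maximum antichain: {4, 10, 14, 35}  (width 4).
Product = 4 * 4 = 16


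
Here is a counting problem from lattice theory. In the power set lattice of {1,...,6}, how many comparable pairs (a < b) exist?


A comparable pair {a,b} has a < b or b < a in the order.
Count unordered pairs where one element is strictly below the other.
Examples: {{},{1}}, {{},{2}}, {{},{3}}, {{},{4}}, ...
Total comparable pairs: 665


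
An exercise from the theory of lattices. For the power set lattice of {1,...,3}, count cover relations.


A cover relation a -< b holds when a < b with no c strictly between.
Cover relations:
  {} -< {1}
  {} -< {2}
  {} -< {3}
  {1} -< {1,2}
  {1} -< {1,3}
  {2} -< {1,2}
  {2} -< {2,3}
  {3} -< {1,3}
  ...4 more
Total: 12


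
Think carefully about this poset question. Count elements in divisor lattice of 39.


Divisors of 39: [1, 3, 13, 39]
Count: 4


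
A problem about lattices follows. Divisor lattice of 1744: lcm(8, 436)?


Join=lcm.
gcd(8,436)=4
lcm=872


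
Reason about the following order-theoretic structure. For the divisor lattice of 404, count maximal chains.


A maximal chain goes from the minimum element to a maximal element via cover relations.
Counting all min-to-max paths in the cover graph.
Total maximal chains: 3


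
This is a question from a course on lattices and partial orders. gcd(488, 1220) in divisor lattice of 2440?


Meet=gcd.
gcd(488,1220)=244


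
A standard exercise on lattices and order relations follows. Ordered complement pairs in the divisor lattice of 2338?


Complement pair (a,b): a meet b = bottom, a join b = top.
Here: gcd(a,b)=1 and lcm(a,b)=2338, i.e. a*b=2338 with a,b coprime.
Pairs found: (1,2338), (2,1169), (7,334), (14,167), ... (4 more)
Total ordered pairs: 8


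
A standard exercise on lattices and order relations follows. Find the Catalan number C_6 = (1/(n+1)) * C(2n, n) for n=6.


C(n) = C(2n, n) / (n+1).
C(12, 6) = 924
C(6) = 924 / 7 = 132


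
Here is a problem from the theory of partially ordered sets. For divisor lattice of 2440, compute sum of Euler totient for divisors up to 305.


Divisors of 2440 up to 305: [1, 2, 4, 5, 8, 10, 20, 40, 61, 122, 244, 305]
phi values: [1, 1, 2, 4, 4, 4, 8, 16, 60, 60, 120, 240]
Sum = 520


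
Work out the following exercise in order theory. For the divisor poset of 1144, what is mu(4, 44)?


In a divisor lattice, mu(a,b) = mu(b/a) where mu is the classical Mobius function.
b/a = 44/4 = 11
Prime factorization of 11: primes [11]
11 is squarefree with 1 prime factor(s), so mu(11) = (-1)^1 = -1


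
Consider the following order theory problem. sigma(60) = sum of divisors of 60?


sigma(n) = sum of divisors.
Divisors of 60: [1, 2, 3, 4, 5, 6, 10, 12, 15, 20, 30, 60]
Sum = 168


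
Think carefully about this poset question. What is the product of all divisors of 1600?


Divisors of 1600: [1, 2, 4, 5, 8, 10, 16, 20, 25, 32, 40, 50, 64, 80, 100, 160, 200, 320, 400, 800, 1600]
Product = n^(d(n)/2) = 1600^(21/2)
Product = 4398046511104000000000000000000000


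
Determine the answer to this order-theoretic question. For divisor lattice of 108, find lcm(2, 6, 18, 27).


In a divisor lattice, join = lcm (least common multiple).
Compute lcm iteratively: start with first element, then lcm(current, next).
Elements: [2, 6, 18, 27]
lcm(2,6) = 6
lcm(6,18) = 18
lcm(18,27) = 54
Final lcm = 54


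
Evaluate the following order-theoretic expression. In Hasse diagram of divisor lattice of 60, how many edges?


A cover relation a -< b holds when a < b with no c strictly between.
Cover relations:
  1 -< 2
  1 -< 3
  1 -< 5
  2 -< 4
  2 -< 6
  2 -< 10
  3 -< 6
  3 -< 15
  ...12 more
Total: 20


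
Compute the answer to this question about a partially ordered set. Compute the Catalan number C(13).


C(n) = C(2n, n) / (n+1).
C(26, 13) = 10400600
C(13) = 10400600 / 14 = 742900


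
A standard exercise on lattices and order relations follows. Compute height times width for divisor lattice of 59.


Height = length of longest chain minus 1; width = size of largest antichain.
A maximum chain: 1 | 59  (height 1).
A maximum antichain: {1}  (width 1).
Product = 1 * 1 = 1


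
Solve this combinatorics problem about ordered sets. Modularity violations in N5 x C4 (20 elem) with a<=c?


Modular law: if a <= c then a v (b ^ c) = (a v b) ^ c.
Check all triples (a,b,c) with a <= c among 20 elements.
  e.g. a=(a,0), b=(c,0), c=(b,0): lhs=(a,0) != rhs=(b,0)
  e.g. a=(a,0), b=(c,1), c=(b,0): lhs=(a,0) != rhs=(b,0)
Total violating triples: 40


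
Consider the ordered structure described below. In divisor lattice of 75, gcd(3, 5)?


Meet=gcd.
gcd(3,5)=1


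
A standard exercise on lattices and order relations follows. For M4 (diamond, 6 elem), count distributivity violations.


Distributive law: a ^ (b v c) = (a ^ b) v (a ^ c).
Check all 6^3 = 216 ordered triples (a,b,c).
  e.g. a=a1, b=a2, c=a3: lhs=a1 != rhs=0
  e.g. a=a1, b=a2, c=a4: lhs=a1 != rhs=0
Total violating triples: 24


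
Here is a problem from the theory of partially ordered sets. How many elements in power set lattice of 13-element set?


Power set = 2^n.
2^13 = 8192


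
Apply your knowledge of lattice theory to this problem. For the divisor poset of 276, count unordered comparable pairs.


A comparable pair {a,b} has a < b or b < a in the order.
Count unordered pairs where one element is strictly below the other.
Examples: {1,2}, {1,3}, {1,4}, {1,6}, ...
Total comparable pairs: 42


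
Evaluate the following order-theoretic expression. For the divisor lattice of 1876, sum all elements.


sigma(n) = sum of divisors.
Divisors of 1876: [1, 2, 4, 7, 14, 28, 67, 134, 268, 469, 938, 1876]
Sum = 3808


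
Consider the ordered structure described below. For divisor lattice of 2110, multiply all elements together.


Divisors of 2110: [1, 2, 5, 10, 211, 422, 1055, 2110]
Product = n^(d(n)/2) = 2110^(8/2)
Product = 19821194410000


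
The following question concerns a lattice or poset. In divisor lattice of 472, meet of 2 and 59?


In a divisor lattice, meet = gcd (greatest common divisor).
By Euclidean algorithm or factoring: gcd(2,59) = 1


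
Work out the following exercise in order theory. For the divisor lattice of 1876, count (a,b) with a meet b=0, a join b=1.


Complement pair (a,b): a meet b = bottom, a join b = top.
Here: gcd(a,b)=1 and lcm(a,b)=1876, i.e. a*b=1876 with a,b coprime.
Pairs found: (1,1876), (4,469), (7,268), (28,67), ... (4 more)
Total ordered pairs: 8


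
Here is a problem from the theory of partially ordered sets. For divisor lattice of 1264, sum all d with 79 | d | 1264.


Interval [79,1264] in divisors of 1264: [79, 158, 316, 632, 1264]
Sum = 2449


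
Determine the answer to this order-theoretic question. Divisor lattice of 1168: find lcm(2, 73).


In a divisor lattice, join = lcm (least common multiple).
gcd(2,73) = 1
lcm(2,73) = 2*73/gcd = 146/1 = 146


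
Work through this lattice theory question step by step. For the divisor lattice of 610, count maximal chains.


A maximal chain goes from the minimum element to a maximal element via cover relations.
Counting all min-to-max paths in the cover graph.
Total maximal chains: 6


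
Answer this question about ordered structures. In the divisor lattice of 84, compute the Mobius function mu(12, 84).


In a divisor lattice, mu(a,b) = mu(b/a) where mu is the classical Mobius function.
b/a = 84/12 = 7
Prime factorization of 7: primes [7]
7 is squarefree with 1 prime factor(s), so mu(7) = (-1)^1 = -1


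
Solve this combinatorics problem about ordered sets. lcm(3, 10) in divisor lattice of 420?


Join=lcm.
gcd(3,10)=1
lcm=30


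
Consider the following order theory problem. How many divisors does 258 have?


Divisors of 258: [1, 2, 3, 6, 43, 86, 129, 258]
Count: 8


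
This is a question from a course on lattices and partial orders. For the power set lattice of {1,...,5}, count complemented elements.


An element a is complemented if some b has a meet b = bottom, a join b = top.
every subset A has complement S\A, so all elements are complemented.
Complemented elements: {}, {1}, {2}, {3}, {4}, {5}, ... (26 more)
Count: 32


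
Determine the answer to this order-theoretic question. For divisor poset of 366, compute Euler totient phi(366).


phi(n) = n * prod_{p|n} (1 - 1/p).
Prime divisors of 366: [2, 3, 61]
phi(366) = 366 * (1 - 1/2) * (1 - 1/3) * (1 - 1/61)
phi(366) = 120


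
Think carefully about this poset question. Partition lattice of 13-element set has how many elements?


B(n) = number of set partitions of an n-element set.
B(n) satisfies the recurrence: B(n+1) = sum_k C(n,k)*B(k).
B(13) = 27644437


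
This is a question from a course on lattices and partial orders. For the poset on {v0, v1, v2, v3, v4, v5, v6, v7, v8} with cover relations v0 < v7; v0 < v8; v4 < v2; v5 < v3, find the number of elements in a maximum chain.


A chain is a totally ordered subset; we count the number of elements in a maximum chain.
Compute, for each element x, the size of the longest chain ending at x:
  v0: 1
  v1: 1
  v4: 1
  v5: 1
  v6: 1
  v2: 2
  ...
A maximum chain: v4 < v2
Number of elements in the longest chain: 2


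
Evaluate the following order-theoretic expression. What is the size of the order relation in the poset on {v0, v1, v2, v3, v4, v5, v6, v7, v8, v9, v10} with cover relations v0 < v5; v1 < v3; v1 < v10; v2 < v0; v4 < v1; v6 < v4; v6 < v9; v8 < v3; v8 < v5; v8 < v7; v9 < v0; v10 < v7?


The order relation is {(a,b) : a <= b}, reflexive so it includes (a,a).
Examples: (v0,v0), (v0,v5), (v1,v1), (v1,v10), (v1,v3), ...
Total ordered pairs: 35


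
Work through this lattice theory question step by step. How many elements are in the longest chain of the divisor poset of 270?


A chain is a totally ordered subset; we count the number of elements in a maximum chain.
Compute, for each element x, the size of the longest chain ending at x:
  1: 1
  2: 2
  3: 2
  5: 2
  9: 3
  6: 3
  ...
A maximum chain: 1 < 2 < 6 < 18 < 54 < 270
Number of elements in the longest chain: 6


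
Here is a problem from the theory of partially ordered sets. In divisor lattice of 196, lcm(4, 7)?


Join=lcm.
gcd(4,7)=1
lcm=28


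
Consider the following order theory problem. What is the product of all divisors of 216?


Divisors of 216: [1, 2, 3, 4, 6, 8, 9, 12, 18, 24, 27, 36, 54, 72, 108, 216]
Product = n^(d(n)/2) = 216^(16/2)
Product = 4738381338321616896


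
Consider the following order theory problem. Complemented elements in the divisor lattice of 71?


An element a is complemented if some b has a meet b = bottom, a join b = top.
a is complemented iff gcd(a, n/a)=1, i.e. a is a unitary divisor of 71.
Complemented elements: 1, 71
Count: 2


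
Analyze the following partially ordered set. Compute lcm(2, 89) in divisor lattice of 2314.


In a divisor lattice, join = lcm (least common multiple).
gcd(2,89) = 1
lcm(2,89) = 2*89/gcd = 178/1 = 178


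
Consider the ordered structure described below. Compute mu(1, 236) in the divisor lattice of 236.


In a divisor lattice, mu(a,b) = mu(b/a) where mu is the classical Mobius function.
b/a = 236/1 = 236
Prime factorization of 236: primes [2, 59]
236 is not squarefree, so mu(236) = 0


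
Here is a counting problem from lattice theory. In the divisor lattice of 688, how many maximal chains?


A maximal chain goes from the minimum element to a maximal element via cover relations.
Counting all min-to-max paths in the cover graph.
Total maximal chains: 5


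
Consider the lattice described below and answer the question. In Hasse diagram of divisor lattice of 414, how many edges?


A cover relation a -< b holds when a < b with no c strictly between.
Cover relations:
  1 -< 2
  1 -< 3
  1 -< 23
  2 -< 6
  2 -< 46
  3 -< 6
  3 -< 9
  3 -< 69
  ...12 more
Total: 20


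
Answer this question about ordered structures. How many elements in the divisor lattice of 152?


Divisors of 152: [1, 2, 4, 8, 19, 38, 76, 152]
Count: 8


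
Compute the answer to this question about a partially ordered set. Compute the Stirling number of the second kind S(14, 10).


S(n,k) = k*S(n-1,k) + S(n-1,k-1).
S(13,10) = 39325, S(13,9) = 359502
S(14,10) = 10*39325 + 359502 = 393250 + 359502
S(14,10) = 752752


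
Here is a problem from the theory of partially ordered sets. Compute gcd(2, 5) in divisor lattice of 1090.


In a divisor lattice, meet = gcd (greatest common divisor).
By Euclidean algorithm or factoring: gcd(2,5) = 1


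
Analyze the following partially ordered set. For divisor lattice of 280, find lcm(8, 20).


In a divisor lattice, join = lcm (least common multiple).
Compute lcm iteratively: start with first element, then lcm(current, next).
Elements: [8, 20]
lcm(8,20) = 40
Final lcm = 40


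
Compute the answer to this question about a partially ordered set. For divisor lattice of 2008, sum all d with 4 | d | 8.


Interval [4,8] in divisors of 2008: [4, 8]
Sum = 12


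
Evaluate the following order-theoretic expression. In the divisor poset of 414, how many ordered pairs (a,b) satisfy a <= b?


The order relation is {(a,b) : a <= b}, reflexive so it includes (a,a).
Examples: (1,1), (1,138), (1,18), (1,2), (1,207), ...
Total ordered pairs: 54


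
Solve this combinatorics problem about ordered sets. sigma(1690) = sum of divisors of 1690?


sigma(n) = sum of divisors.
Divisors of 1690: [1, 2, 5, 10, 13, 26, 65, 130, 169, 338, 845, 1690]
Sum = 3294


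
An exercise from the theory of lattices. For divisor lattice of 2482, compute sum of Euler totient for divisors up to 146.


Divisors of 2482 up to 146: [1, 2, 17, 34, 73, 146]
phi values: [1, 1, 16, 16, 72, 72]
Sum = 178


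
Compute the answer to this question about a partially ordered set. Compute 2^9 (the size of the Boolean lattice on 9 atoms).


Power set = 2^n.
2^9 = 512


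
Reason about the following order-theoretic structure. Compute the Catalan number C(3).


C(n) = C(2n, n) / (n+1).
C(6, 3) = 20
C(3) = 20 / 4 = 5
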